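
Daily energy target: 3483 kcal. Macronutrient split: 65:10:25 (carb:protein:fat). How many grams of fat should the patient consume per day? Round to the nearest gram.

97 g/day

Fat energy = 25% × 3483 = 870.75 kcal.
At 9 kcal/g: 870.75 ÷ 9 = 96.75 g.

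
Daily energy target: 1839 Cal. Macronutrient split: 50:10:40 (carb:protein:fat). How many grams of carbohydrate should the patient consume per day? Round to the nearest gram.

230 g/day

Carbohydrate energy = 50% × 1839 = 919.5 kcal.
At 4 kcal/g: 919.5 ÷ 4 = 229.875 g.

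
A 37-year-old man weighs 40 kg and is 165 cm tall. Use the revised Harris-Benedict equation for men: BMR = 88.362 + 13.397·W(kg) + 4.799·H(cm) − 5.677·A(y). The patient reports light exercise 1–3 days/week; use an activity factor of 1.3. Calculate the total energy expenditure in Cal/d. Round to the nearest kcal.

1568 Cal/d

Harris-Benedict: BMR = 88.362 + 13.397(40) + 4.799(165) − 5.677(37) = 1206.028 kcal/day.
TEE = BMR × activity factor = 1206.028 × 1.3 = 1567.8364 kcal/day.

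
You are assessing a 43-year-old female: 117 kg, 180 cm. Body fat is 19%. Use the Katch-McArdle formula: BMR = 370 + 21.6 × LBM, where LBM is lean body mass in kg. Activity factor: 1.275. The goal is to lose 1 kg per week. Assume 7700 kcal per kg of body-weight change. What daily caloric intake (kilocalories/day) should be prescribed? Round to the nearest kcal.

LBM = 117 × (1 − 0.19) = 94.77 kg. Katch-McArdle: BMR = 370 + 21.6 × 94.77 = 2417.032 kcal/day.
TEE = 2417.032 × 1.275 = 3081.7158 kcal/day.
Required daily deficit = 1 × 7700 ÷ 7 = 1100 kcal/day.
Target intake = 3081.7158 − 1100 = 1981.7158 kcal/day.

1982 kilocalories/day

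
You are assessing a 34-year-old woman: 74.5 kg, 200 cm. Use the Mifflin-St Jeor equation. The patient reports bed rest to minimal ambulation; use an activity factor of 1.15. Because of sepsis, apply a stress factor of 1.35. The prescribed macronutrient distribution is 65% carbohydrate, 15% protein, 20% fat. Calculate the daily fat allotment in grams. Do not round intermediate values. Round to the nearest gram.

Mifflin-St Jeor (female): BMR = 10(74.5) + 6.25(200) − 5(34) − 161 = 745 + 1250 − 170 − 161 = 1664 kcal/day.
TEE = 1664 × 1.15 = 1913.6 kcal/day.
With stress factor 1.35: 1913.6 × 1.35 = 2583.36 kcal/day.
Fat energy = 20% × 2583.36 = 516.672 kcal.
Fat = 516.672 ÷ 9 kcal/g = 57.408 g.

57 g/day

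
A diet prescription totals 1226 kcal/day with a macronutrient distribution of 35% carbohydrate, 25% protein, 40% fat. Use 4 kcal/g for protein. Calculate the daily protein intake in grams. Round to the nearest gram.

77 g/day

Protein energy = 25% × 1226 = 306.5 kcal.
At 4 kcal/g: 306.5 ÷ 4 = 76.625 g.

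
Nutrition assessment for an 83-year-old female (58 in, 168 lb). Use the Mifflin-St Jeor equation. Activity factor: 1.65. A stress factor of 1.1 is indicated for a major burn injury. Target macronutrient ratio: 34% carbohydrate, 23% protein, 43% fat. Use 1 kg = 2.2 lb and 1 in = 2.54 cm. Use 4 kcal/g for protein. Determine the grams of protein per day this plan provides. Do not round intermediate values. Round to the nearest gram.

116 g/day

Convert to metric: weight = 168 ÷ 2.2 = 76.3636 kg; height = 58 × 2.54 = 147.32 cm.
Mifflin-St Jeor (female): BMR = 10(76.3636) + 6.25(147.32) − 5(83) − 161 = 763.6364 + 920.75 − 415 − 161 = 1108.3864 kcal/day.
TEE = 1108.3864 × 1.65 = 1828.8375 kcal/day.
With stress factor 1.1: 1828.8375 × 1.1 = 2011.7213 kcal/day.
Protein energy = 23% × 2011.7213 = 462.6959 kcal.
Protein = 462.6959 ÷ 4 kcal/g = 115.674 g.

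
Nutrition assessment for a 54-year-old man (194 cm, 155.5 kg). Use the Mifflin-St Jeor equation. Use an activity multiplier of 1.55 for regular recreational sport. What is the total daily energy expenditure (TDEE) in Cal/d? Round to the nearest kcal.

3879 Cal/d

Mifflin-St Jeor (male): BMR = 10(155.5) + 6.25(194) − 5(54) + 5 = 1555 + 1212.5 − 270 + 5 = 2502.5 kcal/day.
TEE = BMR × activity factor = 2502.5 × 1.55 = 3878.875 kcal/day.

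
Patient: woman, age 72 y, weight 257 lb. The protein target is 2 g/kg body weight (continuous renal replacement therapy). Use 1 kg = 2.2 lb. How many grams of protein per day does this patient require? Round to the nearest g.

Weight in kg = 257 ÷ 2.2 = 116.8182 kg.
Protein = 2 g/kg × 116.8182 kg = 233.6364 g/day.

234 g/day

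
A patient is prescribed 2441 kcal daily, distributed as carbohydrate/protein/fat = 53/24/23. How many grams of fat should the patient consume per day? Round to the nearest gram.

Fat energy = 23% × 2441 = 561.43 kcal.
At 9 kcal/g: 561.43 ÷ 9 = 62.3811 g.

62 g/day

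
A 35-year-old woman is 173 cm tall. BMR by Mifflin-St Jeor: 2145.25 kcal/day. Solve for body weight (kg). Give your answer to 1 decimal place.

2145.25 = 10·W + 6.25(173) − 5(35) − 161
10·W = 2145.25 − 745.25 = 1400, so W = 140 kg.

140.0 kg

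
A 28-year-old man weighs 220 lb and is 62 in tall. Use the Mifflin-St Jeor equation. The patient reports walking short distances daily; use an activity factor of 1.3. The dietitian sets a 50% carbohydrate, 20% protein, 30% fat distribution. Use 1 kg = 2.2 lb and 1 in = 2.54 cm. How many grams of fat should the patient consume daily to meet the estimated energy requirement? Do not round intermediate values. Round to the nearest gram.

80 g/day

Convert to metric: weight = 220 ÷ 2.2 = 100 kg; height = 62 × 2.54 = 157.48 cm.
Mifflin-St Jeor (male): BMR = 10(100) + 6.25(157.48) − 5(28) + 5 = 1000 + 984.25 − 140 + 5 = 1849.25 kcal/day.
TEE = 1849.25 × 1.3 = 2404.025 kcal/day.
Fat energy = 30% × 2404.025 = 721.2075 kcal.
Fat = 721.2075 ÷ 9 kcal/g = 80.1342 g.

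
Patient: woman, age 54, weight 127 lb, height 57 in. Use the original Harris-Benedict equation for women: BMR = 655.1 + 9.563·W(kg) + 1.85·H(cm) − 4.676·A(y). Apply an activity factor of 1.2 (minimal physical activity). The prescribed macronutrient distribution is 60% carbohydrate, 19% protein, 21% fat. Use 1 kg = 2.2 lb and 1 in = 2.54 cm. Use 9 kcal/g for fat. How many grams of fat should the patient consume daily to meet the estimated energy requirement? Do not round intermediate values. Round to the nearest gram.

34 g/day

Convert to metric: weight = 127 ÷ 2.2 = 57.7273 kg; height = 57 × 2.54 = 144.78 cm.
Harris-Benedict: BMR = 655.1 + 9.563(57.7273) + 1.85(144.78) − 4.676(54) = 1222.4849 kcal/day.
TEE = 1222.4849 × 1.2 = 1466.9819 kcal/day.
Fat energy = 21% × 1466.9819 = 308.0662 kcal.
Fat = 308.0662 ÷ 9 kcal/g = 34.2296 g.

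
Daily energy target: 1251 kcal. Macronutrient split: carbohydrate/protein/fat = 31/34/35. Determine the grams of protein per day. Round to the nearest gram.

Protein energy = 34% × 1251 = 425.34 kcal.
At 4 kcal/g: 425.34 ÷ 4 = 106.335 g.

106 g/day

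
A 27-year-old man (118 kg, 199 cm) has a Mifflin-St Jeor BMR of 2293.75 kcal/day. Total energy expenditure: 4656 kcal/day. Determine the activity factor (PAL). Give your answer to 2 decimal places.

Activity factor = TEE ÷ BMR = 4656 ÷ 2293.75 = 2.03.

2.03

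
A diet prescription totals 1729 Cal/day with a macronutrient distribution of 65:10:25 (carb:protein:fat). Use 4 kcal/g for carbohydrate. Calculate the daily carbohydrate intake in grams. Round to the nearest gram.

281 g/day

Carbohydrate energy = 65% × 1729 = 1123.85 kcal.
At 4 kcal/g: 1123.85 ÷ 4 = 280.9625 g.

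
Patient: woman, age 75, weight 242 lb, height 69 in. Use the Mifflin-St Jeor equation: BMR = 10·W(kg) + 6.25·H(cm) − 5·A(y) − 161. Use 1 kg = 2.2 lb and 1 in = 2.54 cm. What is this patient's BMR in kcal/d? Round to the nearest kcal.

Convert to metric: weight = 242 ÷ 2.2 = 110 kg; height = 69 × 2.54 = 175.26 cm.
Mifflin-St Jeor (female): BMR = 10(110) + 6.25(175.26) − 5(75) − 161 = 1100 + 1095.375 − 375 − 161 = 1659.375 kcal/day.

1659 kcal/d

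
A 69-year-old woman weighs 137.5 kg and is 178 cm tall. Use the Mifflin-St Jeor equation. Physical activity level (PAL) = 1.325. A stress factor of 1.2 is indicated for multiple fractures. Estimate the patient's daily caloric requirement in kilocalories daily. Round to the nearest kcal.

Mifflin-St Jeor (female): BMR = 10(137.5) + 6.25(178) − 5(69) − 161 = 1375 + 1112.5 − 345 − 161 = 1981.5 kcal/day.
TEE = BMR × activity factor = 1981.5 × 1.325 = 2625.4875 kcal/day.
Apply stress factor: 2625.4875 × 1.2 = 3150.585 kcal/day.

3151 kilocalories daily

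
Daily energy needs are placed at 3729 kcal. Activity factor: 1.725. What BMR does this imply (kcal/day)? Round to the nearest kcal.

2162 kcal/day

BMR = TEE ÷ activity factor = 3729 ÷ 1.725 = 2161.7391 kcal/day.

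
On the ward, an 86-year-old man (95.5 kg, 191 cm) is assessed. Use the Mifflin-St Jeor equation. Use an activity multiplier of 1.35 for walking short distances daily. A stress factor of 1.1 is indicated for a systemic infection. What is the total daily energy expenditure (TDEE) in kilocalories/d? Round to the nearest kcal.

2560 kilocalories/d

Mifflin-St Jeor (male): BMR = 10(95.5) + 6.25(191) − 5(86) + 5 = 955 + 1193.75 − 430 + 5 = 1723.75 kcal/day.
TEE = BMR × activity factor = 1723.75 × 1.35 = 2327.0625 kcal/day.
Apply stress factor: 2327.0625 × 1.1 = 2559.7688 kcal/day.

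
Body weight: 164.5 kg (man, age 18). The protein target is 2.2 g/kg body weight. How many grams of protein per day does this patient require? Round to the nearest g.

362 g/day

Protein = 2.2 g/kg × 164.5 kg = 361.9 g/day.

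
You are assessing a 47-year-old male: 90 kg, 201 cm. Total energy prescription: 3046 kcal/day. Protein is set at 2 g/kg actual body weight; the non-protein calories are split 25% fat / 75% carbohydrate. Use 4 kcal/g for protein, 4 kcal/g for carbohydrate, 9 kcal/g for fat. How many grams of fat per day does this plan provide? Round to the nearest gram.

Protein = 2 × 90 = 180 g → 180 × 4 = 720 kcal.
Non-protein calories = 3046 − 720 = 2326 kcal.
Fat: 25% × 2326 = 581.5 kcal; carbohydrate: 1744.5 kcal.
Fat: 581.5 kcal ÷ 9 kcal/g = 64.6111 g.

65 g/day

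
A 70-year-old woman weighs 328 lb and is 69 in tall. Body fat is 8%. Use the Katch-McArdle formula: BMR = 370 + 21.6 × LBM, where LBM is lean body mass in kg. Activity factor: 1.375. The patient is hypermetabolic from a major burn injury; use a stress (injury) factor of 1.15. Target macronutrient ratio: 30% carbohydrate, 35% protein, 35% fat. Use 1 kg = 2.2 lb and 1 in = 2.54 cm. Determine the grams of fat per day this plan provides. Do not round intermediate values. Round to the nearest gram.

Convert to metric: weight = 328 ÷ 2.2 = 149.0909 kg; height = 69 × 2.54 = 175.26 cm.
LBM = 149.0909 × (1 − 0.08) = 137.1636 kg. Katch-McArdle: BMR = 370 + 21.6 × 137.1636 = 3332.7345 kcal/day.
TEE = 3332.7345 × 1.375 = 4582.51 kcal/day.
With stress factor 1.15: 4582.51 × 1.15 = 5269.8865 kcal/day.
Fat energy = 35% × 5269.8865 = 1844.4603 kcal.
Fat = 1844.4603 ÷ 9 kcal/g = 204.94 g.

205 g/day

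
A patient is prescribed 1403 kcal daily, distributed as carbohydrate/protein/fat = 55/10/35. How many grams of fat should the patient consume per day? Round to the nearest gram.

Fat energy = 35% × 1403 = 491.05 kcal.
At 9 kcal/g: 491.05 ÷ 9 = 54.5611 g.

55 g/day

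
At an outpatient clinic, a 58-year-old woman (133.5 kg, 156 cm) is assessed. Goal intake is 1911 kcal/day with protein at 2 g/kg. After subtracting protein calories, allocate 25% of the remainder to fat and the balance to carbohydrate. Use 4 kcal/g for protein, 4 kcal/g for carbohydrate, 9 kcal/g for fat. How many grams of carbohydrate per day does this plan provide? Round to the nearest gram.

Protein = 2 × 133.5 = 267 g → 267 × 4 = 1068 kcal.
Non-protein calories = 1911 − 1068 = 843 kcal.
Fat: 25% × 843 = 210.75 kcal; carbohydrate: 632.25 kcal.
Carbohydrate: 632.25 kcal ÷ 4 kcal/g = 158.0625 g.

158 g/day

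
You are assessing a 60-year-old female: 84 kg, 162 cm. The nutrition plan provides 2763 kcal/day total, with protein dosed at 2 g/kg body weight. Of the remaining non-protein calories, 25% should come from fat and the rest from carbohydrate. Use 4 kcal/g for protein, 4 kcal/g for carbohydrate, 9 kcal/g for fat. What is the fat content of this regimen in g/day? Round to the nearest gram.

58 g/day

Protein = 2 × 84 = 168 g → 168 × 4 = 672 kcal.
Non-protein calories = 2763 − 672 = 2091 kcal.
Fat: 25% × 2091 = 522.75 kcal; carbohydrate: 1568.25 kcal.
Fat: 522.75 kcal ÷ 9 kcal/g = 58.0833 g.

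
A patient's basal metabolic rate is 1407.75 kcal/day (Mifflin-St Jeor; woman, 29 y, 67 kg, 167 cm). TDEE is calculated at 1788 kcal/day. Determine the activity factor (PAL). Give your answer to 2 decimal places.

Activity factor = TEE ÷ BMR = 1788 ÷ 1407.75 = 1.27.

1.27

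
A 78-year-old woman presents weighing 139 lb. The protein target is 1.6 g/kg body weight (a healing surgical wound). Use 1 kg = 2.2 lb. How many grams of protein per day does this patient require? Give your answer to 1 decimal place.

101.1 g/day

Weight in kg = 139 ÷ 2.2 = 63.1818 kg.
Protein = 1.6 g/kg × 63.1818 kg = 101.0909 g/day.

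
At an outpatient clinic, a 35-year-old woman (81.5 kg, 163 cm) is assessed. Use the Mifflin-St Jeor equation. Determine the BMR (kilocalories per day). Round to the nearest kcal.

Mifflin-St Jeor (female): BMR = 10(81.5) + 6.25(163) − 5(35) − 161 = 815 + 1018.75 − 175 − 161 = 1497.75 kcal/day.

1498 kilocalories per day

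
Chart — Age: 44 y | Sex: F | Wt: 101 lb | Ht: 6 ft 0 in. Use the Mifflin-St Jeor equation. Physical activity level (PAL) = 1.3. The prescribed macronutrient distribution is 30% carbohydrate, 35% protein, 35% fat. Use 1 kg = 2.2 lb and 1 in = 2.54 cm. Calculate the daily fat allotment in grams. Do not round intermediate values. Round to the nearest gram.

Convert to metric: weight = 101 ÷ 2.2 = 45.9091 kg; height = (6×12 + 0) × 2.54 = 72 × 2.54 = 182.88 cm.
Mifflin-St Jeor (female): BMR = 10(45.9091) + 6.25(182.88) − 5(44) − 161 = 459.0909 + 1143 − 220 − 161 = 1221.0909 kcal/day.
TEE = 1221.0909 × 1.3 = 1587.4182 kcal/day.
Fat energy = 35% × 1587.4182 = 555.5964 kcal.
Fat = 555.5964 ÷ 9 kcal/g = 61.7329 g.

62 g/day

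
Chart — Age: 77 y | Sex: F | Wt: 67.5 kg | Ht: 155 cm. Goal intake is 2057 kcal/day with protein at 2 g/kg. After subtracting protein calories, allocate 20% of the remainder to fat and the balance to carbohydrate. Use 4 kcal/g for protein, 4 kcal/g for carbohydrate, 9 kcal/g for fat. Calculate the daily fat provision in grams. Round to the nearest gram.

34 g/day

Protein = 2 × 67.5 = 135 g → 135 × 4 = 540 kcal.
Non-protein calories = 2057 − 540 = 1517 kcal.
Fat: 20% × 1517 = 303.4 kcal; carbohydrate: 1213.6 kcal.
Fat: 303.4 kcal ÷ 9 kcal/g = 33.7111 g.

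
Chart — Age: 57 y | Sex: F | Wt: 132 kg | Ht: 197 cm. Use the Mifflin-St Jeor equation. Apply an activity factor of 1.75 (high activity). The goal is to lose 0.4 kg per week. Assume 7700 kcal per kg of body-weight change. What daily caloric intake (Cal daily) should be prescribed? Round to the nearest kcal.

3244 Cal daily

Mifflin-St Jeor (female): BMR = 10(132) + 6.25(197) − 5(57) − 161 = 1320 + 1231.25 − 285 − 161 = 2105.25 kcal/day.
TEE = 2105.25 × 1.75 = 3684.1875 kcal/day.
Required daily deficit = 0.4 × 7700 ÷ 7 = 440 kcal/day.
Target intake = 3684.1875 − 440 = 3244.1875 kcal/day.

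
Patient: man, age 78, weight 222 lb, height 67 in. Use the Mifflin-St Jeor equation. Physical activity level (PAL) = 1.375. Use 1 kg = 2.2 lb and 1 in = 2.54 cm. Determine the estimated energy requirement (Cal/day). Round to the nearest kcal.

2321 Cal/day

Convert to metric: weight = 222 ÷ 2.2 = 100.9091 kg; height = 67 × 2.54 = 170.18 cm.
Mifflin-St Jeor (male): BMR = 10(100.9091) + 6.25(170.18) − 5(78) + 5 = 1009.0909 + 1063.625 − 390 + 5 = 1687.7159 kcal/day.
TEE = BMR × activity factor = 1687.7159 × 1.375 = 2320.6094 kcal/day.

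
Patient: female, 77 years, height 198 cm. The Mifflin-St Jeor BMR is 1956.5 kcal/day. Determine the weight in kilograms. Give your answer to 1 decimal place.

126.5 kg

1956.5 = 10·W + 6.25(198) − 5(77) − 161
10·W = 1956.5 − 691.5 = 1265, so W = 126.5 kg.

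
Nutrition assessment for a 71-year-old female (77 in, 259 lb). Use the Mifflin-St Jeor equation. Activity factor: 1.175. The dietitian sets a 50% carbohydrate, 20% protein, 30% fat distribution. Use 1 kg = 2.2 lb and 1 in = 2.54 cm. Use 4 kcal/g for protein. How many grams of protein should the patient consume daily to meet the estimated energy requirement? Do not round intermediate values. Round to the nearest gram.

111 g/day

Convert to metric: weight = 259 ÷ 2.2 = 117.7273 kg; height = 77 × 2.54 = 195.58 cm.
Mifflin-St Jeor (female): BMR = 10(117.7273) + 6.25(195.58) − 5(71) − 161 = 1177.2727 + 1222.375 − 355 − 161 = 1883.6477 kcal/day.
TEE = 1883.6477 × 1.175 = 2213.2861 kcal/day.
Protein energy = 20% × 2213.2861 = 442.6572 kcal.
Protein = 442.6572 ÷ 4 kcal/g = 110.6643 g.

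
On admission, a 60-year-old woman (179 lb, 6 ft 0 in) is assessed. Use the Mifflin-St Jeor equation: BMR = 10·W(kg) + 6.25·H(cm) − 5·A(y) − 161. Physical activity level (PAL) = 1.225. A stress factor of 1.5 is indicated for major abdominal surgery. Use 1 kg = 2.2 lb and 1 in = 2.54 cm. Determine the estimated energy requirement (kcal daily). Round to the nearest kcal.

Convert to metric: weight = 179 ÷ 2.2 = 81.3636 kg; height = (6×12 + 0) × 2.54 = 72 × 2.54 = 182.88 cm.
Mifflin-St Jeor (female): BMR = 10(81.3636) + 6.25(182.88) − 5(60) − 161 = 813.6364 + 1143 − 300 − 161 = 1495.6364 kcal/day.
TEE = BMR × activity factor = 1495.6364 × 1.225 = 1832.1545 kcal/day.
Apply stress factor: 1832.1545 × 1.5 = 2748.2318 kcal/day.

2748 kcal daily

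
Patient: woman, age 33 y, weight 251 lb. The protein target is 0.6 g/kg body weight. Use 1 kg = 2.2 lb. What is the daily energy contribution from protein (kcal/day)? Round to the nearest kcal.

274 kcal/day

Weight in kg = 251 ÷ 2.2 = 114.0909 kg.
Protein = 0.6 g/kg × 114.0909 kg = 68.4545 g/day.
Protein energy = 68.4545 g × 4 kcal/g = 273.8182 kcal/day.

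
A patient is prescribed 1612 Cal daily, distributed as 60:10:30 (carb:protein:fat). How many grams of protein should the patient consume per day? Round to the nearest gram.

40 g/day

Protein energy = 10% × 1612 = 161.2 kcal.
At 4 kcal/g: 161.2 ÷ 4 = 40.3 g.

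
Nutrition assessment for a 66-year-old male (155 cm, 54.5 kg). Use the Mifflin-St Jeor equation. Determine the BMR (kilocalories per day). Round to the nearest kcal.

Mifflin-St Jeor (male): BMR = 10(54.5) + 6.25(155) − 5(66) + 5 = 545 + 968.75 − 330 + 5 = 1188.75 kcal/day.

1189 kilocalories per day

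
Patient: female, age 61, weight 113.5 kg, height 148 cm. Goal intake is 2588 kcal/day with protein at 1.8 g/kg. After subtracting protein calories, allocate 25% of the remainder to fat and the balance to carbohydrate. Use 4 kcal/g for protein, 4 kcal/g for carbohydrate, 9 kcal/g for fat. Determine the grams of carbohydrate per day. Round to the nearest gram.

Protein = 1.8 × 113.5 = 204.3 g → 204.3 × 4 = 817.2 kcal.
Non-protein calories = 2588 − 817.2 = 1770.8 kcal.
Fat: 25% × 1770.8 = 442.7 kcal; carbohydrate: 1328.1 kcal.
Carbohydrate: 1328.1 kcal ÷ 4 kcal/g = 332.025 g.

332 g/day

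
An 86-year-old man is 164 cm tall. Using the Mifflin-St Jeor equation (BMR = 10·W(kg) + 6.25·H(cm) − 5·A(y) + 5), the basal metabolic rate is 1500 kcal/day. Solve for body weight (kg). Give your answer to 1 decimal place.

1500 = 10·W + 6.25(164) − 5(86) + 5
10·W = 1500 − 600 = 900, so W = 90 kg.

90.0 kg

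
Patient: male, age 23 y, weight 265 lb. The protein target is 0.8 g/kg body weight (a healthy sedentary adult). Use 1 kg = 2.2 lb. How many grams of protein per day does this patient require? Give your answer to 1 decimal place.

Weight in kg = 265 ÷ 2.2 = 120.4545 kg.
Protein = 0.8 g/kg × 120.4545 kg = 96.3636 g/day.

96.4 g/day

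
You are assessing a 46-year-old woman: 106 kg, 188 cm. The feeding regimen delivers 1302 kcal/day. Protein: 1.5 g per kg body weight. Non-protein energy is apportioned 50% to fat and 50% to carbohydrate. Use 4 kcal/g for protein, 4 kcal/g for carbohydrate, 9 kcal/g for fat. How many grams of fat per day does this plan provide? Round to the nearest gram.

37 g/day

Protein = 1.5 × 106 = 159 g → 159 × 4 = 636 kcal.
Non-protein calories = 1302 − 636 = 666 kcal.
Fat: 50% × 666 = 333 kcal; carbohydrate: 333 kcal.
Fat: 333 kcal ÷ 9 kcal/g = 37 g.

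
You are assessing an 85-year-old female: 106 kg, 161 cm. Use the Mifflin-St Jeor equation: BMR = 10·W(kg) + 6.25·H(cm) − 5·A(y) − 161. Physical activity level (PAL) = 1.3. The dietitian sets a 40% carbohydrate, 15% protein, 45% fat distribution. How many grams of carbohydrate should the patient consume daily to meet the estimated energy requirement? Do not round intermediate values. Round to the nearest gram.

192 g/day

Mifflin-St Jeor (female): BMR = 10(106) + 6.25(161) − 5(85) − 161 = 1060 + 1006.25 − 425 − 161 = 1480.25 kcal/day.
TEE = 1480.25 × 1.3 = 1924.325 kcal/day.
Carbohydrate energy = 40% × 1924.325 = 769.73 kcal.
Carbohydrate = 769.73 ÷ 4 kcal/g = 192.4325 g.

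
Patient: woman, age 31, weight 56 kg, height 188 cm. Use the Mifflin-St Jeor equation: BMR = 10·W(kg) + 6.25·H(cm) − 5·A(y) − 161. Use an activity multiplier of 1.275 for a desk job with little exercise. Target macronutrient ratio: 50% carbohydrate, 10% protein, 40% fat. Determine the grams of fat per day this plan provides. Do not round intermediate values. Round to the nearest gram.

80 g/day

Mifflin-St Jeor (female): BMR = 10(56) + 6.25(188) − 5(31) − 161 = 560 + 1175 − 155 − 161 = 1419 kcal/day.
TEE = 1419 × 1.275 = 1809.225 kcal/day.
Fat energy = 40% × 1809.225 = 723.69 kcal.
Fat = 723.69 ÷ 9 kcal/g = 80.41 g.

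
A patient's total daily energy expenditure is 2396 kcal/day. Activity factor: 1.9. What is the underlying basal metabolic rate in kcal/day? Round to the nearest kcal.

1261 kcal/day

BMR = TEE ÷ activity factor = 2396 ÷ 1.9 = 1261.0526 kcal/day.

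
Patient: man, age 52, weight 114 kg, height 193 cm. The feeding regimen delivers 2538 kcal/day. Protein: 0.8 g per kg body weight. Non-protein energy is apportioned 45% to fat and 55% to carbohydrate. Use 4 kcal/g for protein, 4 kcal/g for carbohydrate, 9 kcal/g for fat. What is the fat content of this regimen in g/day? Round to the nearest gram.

Protein = 0.8 × 114 = 91.2 g → 91.2 × 4 = 364.8 kcal.
Non-protein calories = 2538 − 364.8 = 2173.2 kcal.
Fat: 45% × 2173.2 = 977.94 kcal; carbohydrate: 1195.26 kcal.
Fat: 977.94 kcal ÷ 9 kcal/g = 108.66 g.

109 g/day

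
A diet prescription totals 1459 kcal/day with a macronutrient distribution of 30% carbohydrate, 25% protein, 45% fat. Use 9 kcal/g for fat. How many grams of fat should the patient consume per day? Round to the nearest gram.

Fat energy = 45% × 1459 = 656.55 kcal.
At 9 kcal/g: 656.55 ÷ 9 = 72.95 g.

73 g/day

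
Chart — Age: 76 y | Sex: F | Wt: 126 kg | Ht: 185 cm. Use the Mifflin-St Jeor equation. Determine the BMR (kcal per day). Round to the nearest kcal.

1875 kcal per day

Mifflin-St Jeor (female): BMR = 10(126) + 6.25(185) − 5(76) − 161 = 1260 + 1156.25 − 380 − 161 = 1875.25 kcal/day.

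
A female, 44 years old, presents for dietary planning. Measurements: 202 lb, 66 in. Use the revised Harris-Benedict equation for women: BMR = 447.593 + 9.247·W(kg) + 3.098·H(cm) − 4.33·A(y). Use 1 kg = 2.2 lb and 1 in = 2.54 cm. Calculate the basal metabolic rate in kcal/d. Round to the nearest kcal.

1625 kcal/d

Convert to metric: weight = 202 ÷ 2.2 = 91.8182 kg; height = 66 × 2.54 = 167.64 cm.
Harris-Benedict: BMR = 447.593 + 9.247(91.8182) + 3.098(167.64) − 4.33(44) = 1625.4644 kcal/day.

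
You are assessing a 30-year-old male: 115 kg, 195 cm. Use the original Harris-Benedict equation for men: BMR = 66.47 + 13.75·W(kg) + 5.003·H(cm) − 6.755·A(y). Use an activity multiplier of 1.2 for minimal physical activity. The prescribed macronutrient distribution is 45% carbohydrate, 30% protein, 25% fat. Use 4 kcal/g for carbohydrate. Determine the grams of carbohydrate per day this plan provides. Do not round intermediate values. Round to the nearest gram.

Harris-Benedict: BMR = 66.47 + 13.75(115) + 5.003(195) − 6.755(30) = 2420.655 kcal/day.
TEE = 2420.655 × 1.2 = 2904.786 kcal/day.
Carbohydrate energy = 45% × 2904.786 = 1307.1537 kcal.
Carbohydrate = 1307.1537 ÷ 4 kcal/g = 326.7884 g.

327 g/day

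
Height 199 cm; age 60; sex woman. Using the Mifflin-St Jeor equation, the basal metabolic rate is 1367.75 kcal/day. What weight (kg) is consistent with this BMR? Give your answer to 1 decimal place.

1367.75 = 10·W + 6.25(199) − 5(60) − 161
10·W = 1367.75 − 782.75 = 585, so W = 58.5 kg.

58.5 kg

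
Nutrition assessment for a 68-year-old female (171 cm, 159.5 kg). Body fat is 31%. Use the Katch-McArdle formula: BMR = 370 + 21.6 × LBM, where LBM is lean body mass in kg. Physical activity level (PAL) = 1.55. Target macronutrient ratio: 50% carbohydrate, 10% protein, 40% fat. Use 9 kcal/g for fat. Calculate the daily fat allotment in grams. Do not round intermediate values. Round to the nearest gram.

LBM = 159.5 × (1 − 0.31) = 110.055 kg. Katch-McArdle: BMR = 370 + 21.6 × 110.055 = 2747.188 kcal/day.
TEE = 2747.188 × 1.55 = 4258.1414 kcal/day.
Fat energy = 40% × 4258.1414 = 1703.2566 kcal.
Fat = 1703.2566 ÷ 9 kcal/g = 189.2507 g.

189 g/day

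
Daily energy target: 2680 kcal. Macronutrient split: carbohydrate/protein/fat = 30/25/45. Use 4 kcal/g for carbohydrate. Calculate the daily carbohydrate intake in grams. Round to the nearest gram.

Carbohydrate energy = 30% × 2680 = 804 kcal.
At 4 kcal/g: 804 ÷ 4 = 201 g.

201 g/day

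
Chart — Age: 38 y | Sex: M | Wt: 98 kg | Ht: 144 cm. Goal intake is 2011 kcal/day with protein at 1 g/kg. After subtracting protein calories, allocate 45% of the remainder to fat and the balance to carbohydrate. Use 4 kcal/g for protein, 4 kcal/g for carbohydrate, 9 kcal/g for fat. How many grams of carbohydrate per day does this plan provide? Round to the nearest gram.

223 g/day

Protein = 1 × 98 = 98 g → 98 × 4 = 392 kcal.
Non-protein calories = 2011 − 392 = 1619 kcal.
Fat: 45% × 1619 = 728.55 kcal; carbohydrate: 890.45 kcal.
Carbohydrate: 890.45 kcal ÷ 4 kcal/g = 222.6125 g.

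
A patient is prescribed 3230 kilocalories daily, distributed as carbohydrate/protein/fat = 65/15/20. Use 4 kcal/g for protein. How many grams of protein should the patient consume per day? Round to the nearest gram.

121 g/day

Protein energy = 15% × 3230 = 484.5 kcal.
At 4 kcal/g: 484.5 ÷ 4 = 121.125 g.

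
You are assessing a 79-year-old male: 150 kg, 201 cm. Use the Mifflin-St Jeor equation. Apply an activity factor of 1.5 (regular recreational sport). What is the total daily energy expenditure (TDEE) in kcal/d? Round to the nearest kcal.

Mifflin-St Jeor (male): BMR = 10(150) + 6.25(201) − 5(79) + 5 = 1500 + 1256.25 − 395 + 5 = 2366.25 kcal/day.
TEE = BMR × activity factor = 2366.25 × 1.5 = 3549.375 kcal/day.

3549 kcal/d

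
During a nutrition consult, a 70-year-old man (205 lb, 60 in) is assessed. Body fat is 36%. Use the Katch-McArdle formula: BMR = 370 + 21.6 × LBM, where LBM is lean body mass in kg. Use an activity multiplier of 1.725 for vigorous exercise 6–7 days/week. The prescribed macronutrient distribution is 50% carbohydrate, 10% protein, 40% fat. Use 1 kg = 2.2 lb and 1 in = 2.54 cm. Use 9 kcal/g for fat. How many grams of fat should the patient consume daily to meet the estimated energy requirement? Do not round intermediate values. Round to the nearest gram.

127 g/day

Convert to metric: weight = 205 ÷ 2.2 = 93.1818 kg; height = 60 × 2.54 = 152.4 cm.
LBM = 93.1818 × (1 − 0.36) = 59.6364 kg. Katch-McArdle: BMR = 370 + 21.6 × 59.6364 = 1658.1455 kcal/day.
TEE = 1658.1455 × 1.725 = 2860.3009 kcal/day.
Fat energy = 40% × 2860.3009 = 1144.1204 kcal.
Fat = 1144.1204 ÷ 9 kcal/g = 127.1245 g.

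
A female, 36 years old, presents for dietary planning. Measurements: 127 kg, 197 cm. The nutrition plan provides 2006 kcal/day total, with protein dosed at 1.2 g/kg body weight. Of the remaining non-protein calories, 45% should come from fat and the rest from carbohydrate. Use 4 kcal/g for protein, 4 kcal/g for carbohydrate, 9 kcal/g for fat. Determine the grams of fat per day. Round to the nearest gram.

Protein = 1.2 × 127 = 152.4 g → 152.4 × 4 = 609.6 kcal.
Non-protein calories = 2006 − 609.6 = 1396.4 kcal.
Fat: 45% × 1396.4 = 628.38 kcal; carbohydrate: 768.02 kcal.
Fat: 628.38 kcal ÷ 9 kcal/g = 69.82 g.

70 g/day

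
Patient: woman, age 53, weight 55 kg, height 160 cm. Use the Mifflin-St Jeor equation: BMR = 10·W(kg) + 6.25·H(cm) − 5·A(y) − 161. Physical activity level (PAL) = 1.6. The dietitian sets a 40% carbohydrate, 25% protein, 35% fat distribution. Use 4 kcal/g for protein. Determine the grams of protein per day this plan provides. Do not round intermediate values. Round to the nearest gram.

112 g/day

Mifflin-St Jeor (female): BMR = 10(55) + 6.25(160) − 5(53) − 161 = 550 + 1000 − 265 − 161 = 1124 kcal/day.
TEE = 1124 × 1.6 = 1798.4 kcal/day.
Protein energy = 25% × 1798.4 = 449.6 kcal.
Protein = 449.6 ÷ 4 kcal/g = 112.4 g.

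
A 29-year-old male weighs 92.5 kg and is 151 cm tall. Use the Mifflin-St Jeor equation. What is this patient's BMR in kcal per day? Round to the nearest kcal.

1729 kcal per day

Mifflin-St Jeor (male): BMR = 10(92.5) + 6.25(151) − 5(29) + 5 = 925 + 943.75 − 145 + 5 = 1728.75 kcal/day.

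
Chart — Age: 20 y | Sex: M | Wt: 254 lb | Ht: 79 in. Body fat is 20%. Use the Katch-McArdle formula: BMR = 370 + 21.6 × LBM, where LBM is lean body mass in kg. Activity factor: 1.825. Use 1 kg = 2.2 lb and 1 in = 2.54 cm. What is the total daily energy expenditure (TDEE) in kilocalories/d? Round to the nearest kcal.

Convert to metric: weight = 254 ÷ 2.2 = 115.4545 kg; height = 79 × 2.54 = 200.66 cm.
LBM = 115.4545 × (1 − 0.2) = 92.3636 kg. Katch-McArdle: BMR = 370 + 21.6 × 92.3636 = 2365.0545 kcal/day.
TEE = BMR × activity factor = 2365.0545 × 1.825 = 4316.2245 kcal/day.

4316 kilocalories/d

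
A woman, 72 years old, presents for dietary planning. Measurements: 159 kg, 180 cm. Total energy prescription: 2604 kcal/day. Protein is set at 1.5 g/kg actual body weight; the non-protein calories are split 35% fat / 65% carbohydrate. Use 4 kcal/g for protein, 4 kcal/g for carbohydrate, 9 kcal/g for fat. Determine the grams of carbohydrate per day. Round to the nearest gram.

268 g/day

Protein = 1.5 × 159 = 238.5 g → 238.5 × 4 = 954 kcal.
Non-protein calories = 2604 − 954 = 1650 kcal.
Fat: 35% × 1650 = 577.5 kcal; carbohydrate: 1072.5 kcal.
Carbohydrate: 1072.5 kcal ÷ 4 kcal/g = 268.125 g.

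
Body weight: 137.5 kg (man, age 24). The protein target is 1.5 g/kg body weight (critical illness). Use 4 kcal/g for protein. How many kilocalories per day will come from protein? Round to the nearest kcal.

Protein = 1.5 g/kg × 137.5 kg = 206.25 g/day.
Protein energy = 206.25 g × 4 kcal/g = 825 kcal/day.

825 kcal/day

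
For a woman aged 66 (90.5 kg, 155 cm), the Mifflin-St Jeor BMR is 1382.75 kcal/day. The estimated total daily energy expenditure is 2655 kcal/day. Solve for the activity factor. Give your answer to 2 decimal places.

1.92

Activity factor = TEE ÷ BMR = 2655 ÷ 1382.75 = 1.92.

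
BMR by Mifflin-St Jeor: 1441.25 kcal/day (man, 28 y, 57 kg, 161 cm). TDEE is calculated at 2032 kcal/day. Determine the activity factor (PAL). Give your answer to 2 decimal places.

1.41

Activity factor = TEE ÷ BMR = 2032 ÷ 1441.25 = 1.41.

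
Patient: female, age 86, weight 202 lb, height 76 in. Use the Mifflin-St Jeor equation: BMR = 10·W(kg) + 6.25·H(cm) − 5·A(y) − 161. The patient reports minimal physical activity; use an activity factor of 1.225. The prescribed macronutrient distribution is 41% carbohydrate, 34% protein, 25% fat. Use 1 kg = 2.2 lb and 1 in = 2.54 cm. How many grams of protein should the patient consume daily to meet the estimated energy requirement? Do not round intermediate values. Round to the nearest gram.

Convert to metric: weight = 202 ÷ 2.2 = 91.8182 kg; height = 76 × 2.54 = 193.04 cm.
Mifflin-St Jeor (female): BMR = 10(91.8182) + 6.25(193.04) − 5(86) − 161 = 918.1818 + 1206.5 − 430 − 161 = 1533.6818 kcal/day.
TEE = 1533.6818 × 1.225 = 1878.7602 kcal/day.
Protein energy = 34% × 1878.7602 = 638.7785 kcal.
Protein = 638.7785 ÷ 4 kcal/g = 159.6946 g.

160 g/day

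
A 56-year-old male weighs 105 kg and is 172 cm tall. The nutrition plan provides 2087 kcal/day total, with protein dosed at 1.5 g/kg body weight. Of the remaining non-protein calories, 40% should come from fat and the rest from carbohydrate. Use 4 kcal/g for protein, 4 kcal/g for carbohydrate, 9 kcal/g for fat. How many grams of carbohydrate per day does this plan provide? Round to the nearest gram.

Protein = 1.5 × 105 = 157.5 g → 157.5 × 4 = 630 kcal.
Non-protein calories = 2087 − 630 = 1457 kcal.
Fat: 40% × 1457 = 582.8 kcal; carbohydrate: 874.2 kcal.
Carbohydrate: 874.2 kcal ÷ 4 kcal/g = 218.55 g.

219 g/day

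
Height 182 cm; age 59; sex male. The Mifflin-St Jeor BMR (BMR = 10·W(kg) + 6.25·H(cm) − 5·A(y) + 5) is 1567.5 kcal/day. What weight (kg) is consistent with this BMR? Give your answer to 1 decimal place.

72.0 kg

1567.5 = 10·W + 6.25(182) − 5(59) + 5
10·W = 1567.5 − 847.5 = 720, so W = 72 kg.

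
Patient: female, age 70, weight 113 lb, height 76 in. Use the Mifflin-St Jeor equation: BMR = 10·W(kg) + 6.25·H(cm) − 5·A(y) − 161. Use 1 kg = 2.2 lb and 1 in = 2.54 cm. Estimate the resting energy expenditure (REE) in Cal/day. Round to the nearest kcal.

Convert to metric: weight = 113 ÷ 2.2 = 51.3636 kg; height = 76 × 2.54 = 193.04 cm.
Mifflin-St Jeor (female): BMR = 10(51.3636) + 6.25(193.04) − 5(70) − 161 = 513.6364 + 1206.5 − 350 − 161 = 1209.1364 kcal/day.

1209 Cal/day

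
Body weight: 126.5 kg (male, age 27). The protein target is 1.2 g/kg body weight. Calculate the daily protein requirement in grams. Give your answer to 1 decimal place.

Protein = 1.2 g/kg × 126.5 kg = 151.8 g/day.

151.8 g/day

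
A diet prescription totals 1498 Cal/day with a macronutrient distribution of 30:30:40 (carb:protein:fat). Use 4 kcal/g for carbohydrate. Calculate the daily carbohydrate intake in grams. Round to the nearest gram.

112 g/day

Carbohydrate energy = 30% × 1498 = 449.4 kcal.
At 4 kcal/g: 449.4 ÷ 4 = 112.35 g.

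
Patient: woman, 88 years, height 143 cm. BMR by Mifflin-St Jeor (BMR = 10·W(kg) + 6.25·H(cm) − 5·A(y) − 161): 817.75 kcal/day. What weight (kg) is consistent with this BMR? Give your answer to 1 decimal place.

52.5 kg

817.75 = 10·W + 6.25(143) − 5(88) − 161
10·W = 817.75 − 292.75 = 525, so W = 52.5 kg.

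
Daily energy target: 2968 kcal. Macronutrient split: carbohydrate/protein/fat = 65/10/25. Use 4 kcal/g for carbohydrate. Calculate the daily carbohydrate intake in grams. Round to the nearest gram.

Carbohydrate energy = 65% × 2968 = 1929.2 kcal.
At 4 kcal/g: 1929.2 ÷ 4 = 482.3 g.

482 g/day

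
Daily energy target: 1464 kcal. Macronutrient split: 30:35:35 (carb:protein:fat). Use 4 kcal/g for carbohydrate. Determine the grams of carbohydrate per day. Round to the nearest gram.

Carbohydrate energy = 30% × 1464 = 439.2 kcal.
At 4 kcal/g: 439.2 ÷ 4 = 109.8 g.

110 g/day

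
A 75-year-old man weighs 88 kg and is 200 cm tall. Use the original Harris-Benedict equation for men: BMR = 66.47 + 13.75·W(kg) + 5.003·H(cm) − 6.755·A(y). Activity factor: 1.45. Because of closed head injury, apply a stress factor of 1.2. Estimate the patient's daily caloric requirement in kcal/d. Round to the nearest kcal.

3081 kcal/d

Harris-Benedict: BMR = 66.47 + 13.75(88) + 5.003(200) − 6.755(75) = 1770.445 kcal/day.
TEE = BMR × activity factor = 1770.445 × 1.45 = 2567.1453 kcal/day.
Apply stress factor: 2567.1453 × 1.2 = 3080.5743 kcal/day.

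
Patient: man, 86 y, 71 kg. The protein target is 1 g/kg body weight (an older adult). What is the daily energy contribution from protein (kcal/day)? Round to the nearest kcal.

284 kcal/day

Protein = 1 g/kg × 71 kg = 71 g/day.
Protein energy = 71 g × 4 kcal/g = 284 kcal/day.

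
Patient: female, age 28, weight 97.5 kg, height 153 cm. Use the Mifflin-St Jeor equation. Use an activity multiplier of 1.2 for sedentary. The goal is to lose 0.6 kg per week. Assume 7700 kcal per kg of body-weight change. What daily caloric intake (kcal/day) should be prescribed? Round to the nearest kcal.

1296 kcal/day

Mifflin-St Jeor (female): BMR = 10(97.5) + 6.25(153) − 5(28) − 161 = 975 + 956.25 − 140 − 161 = 1630.25 kcal/day.
TEE = 1630.25 × 1.2 = 1956.3 kcal/day.
Required daily deficit = 0.6 × 7700 ÷ 7 = 660 kcal/day.
Target intake = 1956.3 − 660 = 1296.3 kcal/day.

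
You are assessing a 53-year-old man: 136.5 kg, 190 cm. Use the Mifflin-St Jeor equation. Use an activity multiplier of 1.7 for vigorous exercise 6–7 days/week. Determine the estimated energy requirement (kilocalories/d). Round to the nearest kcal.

3897 kilocalories/d

Mifflin-St Jeor (male): BMR = 10(136.5) + 6.25(190) − 5(53) + 5 = 1365 + 1187.5 − 265 + 5 = 2292.5 kcal/day.
TEE = BMR × activity factor = 2292.5 × 1.7 = 3897.25 kcal/day.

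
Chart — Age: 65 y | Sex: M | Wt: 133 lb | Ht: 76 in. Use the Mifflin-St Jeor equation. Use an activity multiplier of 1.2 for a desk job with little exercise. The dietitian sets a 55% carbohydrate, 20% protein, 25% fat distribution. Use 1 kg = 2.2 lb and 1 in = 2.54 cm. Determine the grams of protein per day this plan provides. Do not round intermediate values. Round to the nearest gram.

89 g/day

Convert to metric: weight = 133 ÷ 2.2 = 60.4545 kg; height = 76 × 2.54 = 193.04 cm.
Mifflin-St Jeor (male): BMR = 10(60.4545) + 6.25(193.04) − 5(65) + 5 = 604.5455 + 1206.5 − 325 + 5 = 1491.0455 kcal/day.
TEE = 1491.0455 × 1.2 = 1789.2545 kcal/day.
Protein energy = 20% × 1789.2545 = 357.8509 kcal.
Protein = 357.8509 ÷ 4 kcal/g = 89.4627 g.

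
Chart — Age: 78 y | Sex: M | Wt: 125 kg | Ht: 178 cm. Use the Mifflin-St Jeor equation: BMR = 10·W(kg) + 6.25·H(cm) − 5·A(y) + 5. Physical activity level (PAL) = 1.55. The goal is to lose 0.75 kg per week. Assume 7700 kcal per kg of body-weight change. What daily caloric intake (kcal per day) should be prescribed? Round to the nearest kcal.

Mifflin-St Jeor (male): BMR = 10(125) + 6.25(178) − 5(78) + 5 = 1250 + 1112.5 − 390 + 5 = 1977.5 kcal/day.
TEE = 1977.5 × 1.55 = 3065.125 kcal/day.
Required daily deficit = 0.75 × 7700 ÷ 7 = 825 kcal/day.
Target intake = 3065.125 − 825 = 2240.125 kcal/day.

2240 kcal per day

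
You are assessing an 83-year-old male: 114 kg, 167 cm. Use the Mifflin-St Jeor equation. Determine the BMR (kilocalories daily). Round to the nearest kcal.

1774 kilocalories daily

Mifflin-St Jeor (male): BMR = 10(114) + 6.25(167) − 5(83) + 5 = 1140 + 1043.75 − 415 + 5 = 1773.75 kcal/day.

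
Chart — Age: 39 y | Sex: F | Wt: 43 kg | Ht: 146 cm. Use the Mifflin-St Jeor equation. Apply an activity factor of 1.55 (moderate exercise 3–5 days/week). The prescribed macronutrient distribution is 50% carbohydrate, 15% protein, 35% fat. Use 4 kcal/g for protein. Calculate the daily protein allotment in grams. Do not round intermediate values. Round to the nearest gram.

57 g/day

Mifflin-St Jeor (female): BMR = 10(43) + 6.25(146) − 5(39) − 161 = 430 + 912.5 − 195 − 161 = 986.5 kcal/day.
TEE = 986.5 × 1.55 = 1529.075 kcal/day.
Protein energy = 15% × 1529.075 = 229.3613 kcal.
Protein = 229.3613 ÷ 4 kcal/g = 57.3403 g.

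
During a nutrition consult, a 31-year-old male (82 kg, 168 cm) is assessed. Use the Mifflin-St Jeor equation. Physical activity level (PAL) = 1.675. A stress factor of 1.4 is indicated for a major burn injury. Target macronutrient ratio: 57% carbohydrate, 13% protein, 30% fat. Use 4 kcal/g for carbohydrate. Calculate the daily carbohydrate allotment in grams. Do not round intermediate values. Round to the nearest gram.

575 g/day

Mifflin-St Jeor (male): BMR = 10(82) + 6.25(168) − 5(31) + 5 = 820 + 1050 − 155 + 5 = 1720 kcal/day.
TEE = 1720 × 1.675 = 2881 kcal/day.
With stress factor 1.4: 2881 × 1.4 = 4033.4 kcal/day.
Carbohydrate energy = 57% × 4033.4 = 2299.038 kcal.
Carbohydrate = 2299.038 ÷ 4 kcal/g = 574.7595 g.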